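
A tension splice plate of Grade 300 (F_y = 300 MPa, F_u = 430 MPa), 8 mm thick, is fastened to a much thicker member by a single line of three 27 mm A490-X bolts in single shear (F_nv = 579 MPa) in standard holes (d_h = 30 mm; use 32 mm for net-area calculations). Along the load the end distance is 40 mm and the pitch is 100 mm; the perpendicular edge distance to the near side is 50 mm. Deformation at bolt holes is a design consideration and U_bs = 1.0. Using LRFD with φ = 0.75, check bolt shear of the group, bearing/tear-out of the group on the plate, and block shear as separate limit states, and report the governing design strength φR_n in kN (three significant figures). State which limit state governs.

Bolt shear: A_b = π·27²/4 = 572.6 mm²; R_n = 579 × 572.6 × 3 × 1 / 1000 = 994.5 kN → 0.75 × 994.5 = 746 kN.
Bearing: edge l_c = 25, r_n = 103.2 kN; interior l_c = 70, r_n = 222.9 kN; R_n = 103.2 + 2·222.9 = 549 kN → 412 kN.
Block shear: A_gv = 1920, A_nv = 1280, A_nt = 272 mm²; R_n = min(0.6F_uA_nv, 0.6F_yA_gv) + U_bs·F_u·A_nt = 447.2 kN → 335 kN.
Block shear governs: 335 kN.

335 kN (block shear governs)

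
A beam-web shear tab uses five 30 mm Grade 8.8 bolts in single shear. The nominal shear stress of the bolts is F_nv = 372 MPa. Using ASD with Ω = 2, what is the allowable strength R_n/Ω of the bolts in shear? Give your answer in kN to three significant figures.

A_b = π × 30² / 4 = 706.9 mm².
R_n = F_nv · A_b · n · n_s = 372 × 706.9 × 5 × 1 / 1000 = 1315 kN.
Allowable strength R_n/Ω = 1315 / 2 = 657 kN.

657 kN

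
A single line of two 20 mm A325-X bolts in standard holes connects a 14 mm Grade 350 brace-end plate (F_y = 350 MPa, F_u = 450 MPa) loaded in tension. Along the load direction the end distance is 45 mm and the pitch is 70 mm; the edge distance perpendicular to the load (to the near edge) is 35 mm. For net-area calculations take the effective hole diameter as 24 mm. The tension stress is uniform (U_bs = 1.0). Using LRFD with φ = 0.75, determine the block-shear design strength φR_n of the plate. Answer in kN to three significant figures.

333 kN

Shear plane L_v = 45 + 1·70 = 115 mm; A_gv = 115 × 14 = 1610 mm².
A_nv = (115 − 1.5·24) × 14 = 1106 mm².
A_nt = (35 − 0.5·24) × 14 = 322 mm².
0.6 F_u A_nv = 298.6 kN; 0.6 F_y A_gv = 338.1 kN → shear rupture governs the shear term.
R_n = 298.6 + 1.0 × 450 × 322 / 1000 = 443.5 kN.
Design strength φR_n = 0.75 × 443.5 = 333 kN.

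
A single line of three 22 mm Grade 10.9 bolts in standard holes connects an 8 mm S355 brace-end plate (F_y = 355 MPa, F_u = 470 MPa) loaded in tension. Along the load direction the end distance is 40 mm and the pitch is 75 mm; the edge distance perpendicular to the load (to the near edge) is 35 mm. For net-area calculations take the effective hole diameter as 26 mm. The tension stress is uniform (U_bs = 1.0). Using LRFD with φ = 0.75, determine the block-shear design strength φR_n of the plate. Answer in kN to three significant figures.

274 kN

Shear plane L_v = 40 + 2·75 = 190 mm; A_gv = 190 × 8 = 1520 mm².
A_nv = (190 − 2.5·26) × 8 = 1000 mm².
A_nt = (35 − 0.5·26) × 8 = 176 mm².
0.6 F_u A_nv = 282 kN; 0.6 F_y A_gv = 323.8 kN → shear rupture governs the shear term.
R_n = 282 + 1.0 × 470 × 176 / 1000 = 364.7 kN.
Design strength φR_n = 0.75 × 364.7 = 274 kN.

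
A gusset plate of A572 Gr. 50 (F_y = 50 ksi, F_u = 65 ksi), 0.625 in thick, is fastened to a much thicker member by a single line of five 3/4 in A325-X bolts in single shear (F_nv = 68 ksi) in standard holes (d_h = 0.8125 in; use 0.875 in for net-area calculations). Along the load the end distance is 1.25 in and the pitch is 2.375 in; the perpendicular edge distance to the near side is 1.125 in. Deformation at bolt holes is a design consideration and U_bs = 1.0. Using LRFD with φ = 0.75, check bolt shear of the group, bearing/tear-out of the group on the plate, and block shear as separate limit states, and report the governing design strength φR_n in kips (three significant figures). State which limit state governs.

Bolt shear: A_b = π·0.75²/4 = 0.4418 in²; R_n = 68 × 0.4418 × 5 × 1 = 150.2 kips → 0.75 × 150.2 = 113 kips.
Bearing: edge l_c = 0.8438, r_n = 41.13 kips; interior l_c = 1.562, r_n = 73.12 kips; R_n = 41.13 + 4·73.12 = 333.6 kips → 250 kips.
Block shear: A_gv = 6.719, A_nv = 4.258, A_nt = 0.4297 in²; R_n = min(0.6F_uA_nv, 0.6F_yA_gv) + U_bs·F_u·A_nt = 194 kips → 145 kips.
Bolt shear governs: 113 kips.

113 kips (bolt shear governs)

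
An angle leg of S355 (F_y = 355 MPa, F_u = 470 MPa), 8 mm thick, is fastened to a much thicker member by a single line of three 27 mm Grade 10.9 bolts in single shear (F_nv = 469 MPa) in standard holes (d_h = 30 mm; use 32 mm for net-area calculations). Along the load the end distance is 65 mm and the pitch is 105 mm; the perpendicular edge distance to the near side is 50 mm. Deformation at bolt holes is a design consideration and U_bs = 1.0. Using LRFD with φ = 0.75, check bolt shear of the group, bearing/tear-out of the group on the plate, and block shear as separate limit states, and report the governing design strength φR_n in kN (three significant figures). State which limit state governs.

Bolt shear: A_b = π·27²/4 = 572.6 mm²; R_n = 469 × 572.6 × 3 × 1 / 1000 = 805.6 kN → 0.75 × 805.6 = 604 kN.
Bearing: edge l_c = 50, r_n = 225.6 kN; interior l_c = 75, r_n = 243.6 kN; R_n = 225.6 + 2·243.6 = 712.9 kN → 535 kN.
Block shear: A_gv = 2200, A_nv = 1560, A_nt = 272 mm²; R_n = min(0.6F_uA_nv, 0.6F_yA_gv) + U_bs·F_u·A_nt = 567.8 kN → 426 kN.
Block shear governs: 426 kN.

426 kN (block shear governs)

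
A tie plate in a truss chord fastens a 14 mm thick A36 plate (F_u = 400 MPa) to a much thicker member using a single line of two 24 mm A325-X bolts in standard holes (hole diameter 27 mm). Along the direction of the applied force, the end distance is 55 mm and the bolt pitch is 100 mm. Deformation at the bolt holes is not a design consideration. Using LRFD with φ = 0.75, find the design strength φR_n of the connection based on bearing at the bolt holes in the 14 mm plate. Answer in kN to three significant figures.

Per bolt r_n = 1.5 l_c t F_u ≤ 3.0 d t F_u; upper limit = 3.0 × 24 × 14 × 400 / 1000 = 403.2 kN.
Edge bolt: l_c = 55 − 27/2 = 41.5 mm → 1.5 × 41.5 × 14 × 400 / 1000 = 348.6 → r_n = 348.6 kN.
Interior bolts: l_c = 100 − 27 = 73 mm → 1.5 × 73 × 14 × 400 / 1000 = 613.2 → r_n = 403.2 kN.
R_n = 1 × 348.6 + 1 × 403.2 = 751.8 kN.
Design strength φR_n = 0.75 × 751.8 = 564 kN.

564 kN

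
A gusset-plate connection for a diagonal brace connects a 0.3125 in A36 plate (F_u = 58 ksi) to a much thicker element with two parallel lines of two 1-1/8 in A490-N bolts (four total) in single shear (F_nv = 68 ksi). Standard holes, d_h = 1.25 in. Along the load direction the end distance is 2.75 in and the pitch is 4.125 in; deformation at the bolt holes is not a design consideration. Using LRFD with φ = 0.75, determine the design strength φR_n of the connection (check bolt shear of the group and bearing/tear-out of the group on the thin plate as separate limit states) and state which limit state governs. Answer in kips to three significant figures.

Bolt shear: A_b = π·1.125²/4 = 0.994 in²; R_n = 68 × 0.994 × 4 × 1 = 270.4 kips → 0.75 × 270.4 = 203 kips.
Bearing (1.5 l_c t F_u ≤ 3.0 d t F_u): upper limit = 3.0·1.125·0.3125·58 = 61.17 kips.
  Edge l_c = 2.75 − 1.25/2 = 2.125 → r_n = 57.77 kips; interior l_c = 4.125 − 1.25 = 2.875 → r_n = 61.17 kips.
  R_n,bearing = 2·57.77 + 2·61.17 = 237.9 kips → 0.75 × 237.9 = 178 kips.
Bearing governs: 178 kips.

178 kips (bearing governs)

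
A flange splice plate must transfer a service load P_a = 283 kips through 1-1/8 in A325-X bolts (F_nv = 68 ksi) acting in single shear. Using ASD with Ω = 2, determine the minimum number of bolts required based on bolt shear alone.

9 bolts

A_b = π·1.125²/4 = 0.994 in².
Per-bolt allowable strength R_n/Ω = 68 × 0.994 × 1 / 2 = 33.8 kips.
n ≥ 283 / 33.8 = 8.374 → use 9 bolts.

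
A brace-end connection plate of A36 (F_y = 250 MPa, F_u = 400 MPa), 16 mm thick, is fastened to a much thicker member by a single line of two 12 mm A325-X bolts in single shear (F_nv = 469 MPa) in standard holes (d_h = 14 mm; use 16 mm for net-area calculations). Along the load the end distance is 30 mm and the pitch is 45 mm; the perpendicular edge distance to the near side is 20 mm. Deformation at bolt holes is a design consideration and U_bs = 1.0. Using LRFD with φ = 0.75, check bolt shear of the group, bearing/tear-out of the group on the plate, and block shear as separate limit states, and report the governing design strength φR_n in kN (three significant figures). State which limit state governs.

Bolt shear: A_b = π·12²/4 = 113.1 mm²; R_n = 469 × 113.1 × 2 × 1 / 1000 = 106.1 kN → 0.75 × 106.1 = 79.6 kN.
Bearing: edge l_c = 23, r_n = 176.6 kN; interior l_c = 31, r_n = 184.3 kN; R_n = 176.6 + 1·184.3 = 361 kN → 271 kN.
Block shear: A_gv = 1200, A_nv = 816, A_nt = 192 mm²; R_n = min(0.6F_uA_nv, 0.6F_yA_gv) + U_bs·F_u·A_nt = 256.8 kN → 193 kN.
Bolt shear governs: 79.6 kN.

79.6 kN (bolt shear governs)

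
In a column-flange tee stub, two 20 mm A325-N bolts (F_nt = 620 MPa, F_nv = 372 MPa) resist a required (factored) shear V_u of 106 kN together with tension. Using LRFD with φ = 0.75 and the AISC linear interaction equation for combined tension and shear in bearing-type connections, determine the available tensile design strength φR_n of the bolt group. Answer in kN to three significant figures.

A_b = π·20²/4 = 314.2 mm²; f_rv = 106 × 1000 / (2 × 314.2) = 168.7 MPa.
F'_nt = 1.3 F_nt − (F_nt / φF_nv) f_rv = 1.3·620 − (620/(0.75·372))·168.7 = 431.1 MPa, capped at F_nt → F'_nt = 431.1 MPa.
R_n = F'_nt · A_b · n = 431.1 × 314.2 × 2 / 1000 = 270.9 kN.
Design strength φR_n = 0.75 × 270.9 = 203 kN.

203 kN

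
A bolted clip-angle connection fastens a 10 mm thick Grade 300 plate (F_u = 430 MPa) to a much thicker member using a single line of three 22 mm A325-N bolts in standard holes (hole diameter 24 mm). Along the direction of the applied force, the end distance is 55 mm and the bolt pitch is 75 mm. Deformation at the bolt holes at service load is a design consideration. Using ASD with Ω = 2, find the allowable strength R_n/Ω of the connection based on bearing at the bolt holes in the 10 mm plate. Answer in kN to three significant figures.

338 kN

Per bolt r_n = 1.2 l_c t F_u ≤ 2.4 d t F_u; upper limit = 2.4 × 22 × 10 × 430 / 1000 = 227 kN.
Edge bolt: l_c = 55 − 24/2 = 43 mm → 1.2 × 43 × 10 × 430 / 1000 = 221.9 → r_n = 221.9 kN.
Interior bolts: l_c = 75 − 24 = 51 mm → 1.2 × 51 × 10 × 430 / 1000 = 263.2 → r_n = 227 kN.
R_n = 1 × 221.9 + 2 × 227 = 676 kN.
Allowable strength R_n/Ω = 676 / 2 = 338 kN.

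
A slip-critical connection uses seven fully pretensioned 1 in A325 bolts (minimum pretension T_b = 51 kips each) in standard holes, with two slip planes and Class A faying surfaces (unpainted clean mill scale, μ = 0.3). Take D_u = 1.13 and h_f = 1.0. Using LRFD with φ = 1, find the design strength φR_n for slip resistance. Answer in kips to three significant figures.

242 kips

R_n = μ · D_u · h_f · T_b · n_s · n_b = 0.3 × 1.13 × 1.0 × 51 × 2 × 7 = 242 kips.
Design strength φR_n = 1 × 242 = 242 kips.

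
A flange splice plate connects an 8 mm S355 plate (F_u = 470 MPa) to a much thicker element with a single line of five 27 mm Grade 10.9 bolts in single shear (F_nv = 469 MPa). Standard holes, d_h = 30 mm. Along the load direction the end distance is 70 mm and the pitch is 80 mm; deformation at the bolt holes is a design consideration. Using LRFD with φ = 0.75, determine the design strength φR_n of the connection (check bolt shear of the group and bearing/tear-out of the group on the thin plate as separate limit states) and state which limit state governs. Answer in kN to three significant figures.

860 kN (bearing governs)

Bolt shear: A_b = π·27²/4 = 572.6 mm²; R_n = 469 × 572.6 × 5 × 1 / 1000 = 1343 kN → 0.75 × 1343 = 1010 kN.
Bearing (1.2 l_c t F_u ≤ 2.4 d t F_u): upper limit = 2.4·27·8·470 / 1000 = 243.6 kN.
  Edge l_c = 70 − 30/2 = 55 → r_n = 243.6 kN; interior l_c = 80 − 30 = 50 → r_n = 225.6 kN.
  R_n,bearing = 1·243.6 + 4·225.6 = 1146 kN → 0.75 × 1146 = 860 kN.
Bearing governs: 860 kN.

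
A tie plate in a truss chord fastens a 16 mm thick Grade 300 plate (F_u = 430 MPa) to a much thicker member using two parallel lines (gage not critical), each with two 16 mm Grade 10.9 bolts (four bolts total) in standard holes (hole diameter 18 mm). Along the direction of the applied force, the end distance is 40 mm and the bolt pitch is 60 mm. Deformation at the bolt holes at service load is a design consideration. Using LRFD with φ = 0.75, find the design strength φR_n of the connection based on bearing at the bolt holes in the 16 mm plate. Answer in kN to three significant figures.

Per bolt r_n = 1.2 l_c t F_u ≤ 2.4 d t F_u; upper limit = 2.4 × 16 × 16 × 430 / 1000 = 264.2 kN.
Edge bolt: l_c = 40 − 18/2 = 31 mm → 1.2 × 31 × 16 × 430 / 1000 = 255.9 → r_n = 255.9 kN.
Interior bolts: l_c = 60 − 18 = 42 mm → 1.2 × 42 × 16 × 430 / 1000 = 346.8 → r_n = 264.2 kN.
R_n = 2 × 255.9 + 2 × 264.2 = 1040 kN.
Design strength φR_n = 0.75 × 1040 = 780 kN.

780 kN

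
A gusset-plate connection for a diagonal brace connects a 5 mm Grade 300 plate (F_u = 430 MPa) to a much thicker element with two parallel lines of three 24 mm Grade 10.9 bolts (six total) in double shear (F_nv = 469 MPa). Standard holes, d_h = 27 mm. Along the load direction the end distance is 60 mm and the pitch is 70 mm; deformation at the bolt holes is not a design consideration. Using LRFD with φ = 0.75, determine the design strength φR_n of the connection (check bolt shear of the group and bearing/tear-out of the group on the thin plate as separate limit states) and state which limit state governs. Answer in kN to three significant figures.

641 kN (bearing governs)

Bolt shear: A_b = π·24²/4 = 452.4 mm²; R_n = 469 × 452.4 × 6 × 2 / 1000 = 2546 kN → 0.75 × 2546 = 1910 kN.
Bearing (1.5 l_c t F_u ≤ 3.0 d t F_u): upper limit = 3.0·24·5·430 / 1000 = 154.8 kN.
  Edge l_c = 60 − 27/2 = 46.5 → r_n = 150 kN; interior l_c = 70 − 27 = 43 → r_n = 138.7 kN.
  R_n,bearing = 2·150 + 4·138.7 = 854.6 kN → 0.75 × 854.6 = 641 kN.
Bearing governs: 641 kN.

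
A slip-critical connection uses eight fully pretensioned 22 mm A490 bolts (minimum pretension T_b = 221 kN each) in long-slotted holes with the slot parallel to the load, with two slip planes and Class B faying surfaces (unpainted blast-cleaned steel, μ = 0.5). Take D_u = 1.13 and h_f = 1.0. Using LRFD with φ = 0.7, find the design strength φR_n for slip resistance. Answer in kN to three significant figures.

1400 kN

R_n = μ · D_u · h_f · T_b · n_s · n_b = 0.5 × 1.13 × 1.0 × 221 × 2 × 8 = 1998 kN.
Design strength φR_n = 0.7 × 1998 = 1400 kN.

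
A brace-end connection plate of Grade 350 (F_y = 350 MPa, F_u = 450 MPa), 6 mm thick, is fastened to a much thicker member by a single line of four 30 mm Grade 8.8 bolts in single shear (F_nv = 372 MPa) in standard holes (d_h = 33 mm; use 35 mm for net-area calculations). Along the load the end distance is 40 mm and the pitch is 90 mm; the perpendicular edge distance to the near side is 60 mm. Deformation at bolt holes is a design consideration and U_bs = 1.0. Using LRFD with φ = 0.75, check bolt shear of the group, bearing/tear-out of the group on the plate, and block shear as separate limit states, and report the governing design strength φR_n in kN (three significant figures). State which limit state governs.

314 kN (block shear governs)

Bolt shear: A_b = π·30²/4 = 706.9 mm²; R_n = 372 × 706.9 × 4 × 1 / 1000 = 1052 kN → 0.75 × 1052 = 789 kN.
Bearing: edge l_c = 23.5, r_n = 76.14 kN; interior l_c = 57, r_n = 184.7 kN; R_n = 76.14 + 3·184.7 = 630.2 kN → 473 kN.
Block shear: A_gv = 1860, A_nv = 1125, A_nt = 255 mm²; R_n = min(0.6F_uA_nv, 0.6F_yA_gv) + U_bs·F_u·A_nt = 418.5 kN → 314 kN.
Block shear governs: 314 kN.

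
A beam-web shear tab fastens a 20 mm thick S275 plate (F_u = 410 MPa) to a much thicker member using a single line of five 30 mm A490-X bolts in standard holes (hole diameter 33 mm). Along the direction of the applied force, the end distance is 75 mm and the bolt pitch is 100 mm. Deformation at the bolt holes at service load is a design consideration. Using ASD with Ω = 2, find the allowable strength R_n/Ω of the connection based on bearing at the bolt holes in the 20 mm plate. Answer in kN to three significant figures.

Per bolt r_n = 1.2 l_c t F_u ≤ 2.4 d t F_u; upper limit = 2.4 × 30 × 20 × 410 / 1000 = 590.4 kN.
Edge bolt: l_c = 75 − 33/2 = 58.5 mm → 1.2 × 58.5 × 20 × 410 / 1000 = 575.6 → r_n = 575.6 kN.
Interior bolts: l_c = 100 − 33 = 67 mm → 1.2 × 67 × 20 × 410 / 1000 = 659.3 → r_n = 590.4 kN.
R_n = 1 × 575.6 + 4 × 590.4 = 2937 kN.
Allowable strength R_n/Ω = 2937 / 2 = 1470 kN.

1470 kN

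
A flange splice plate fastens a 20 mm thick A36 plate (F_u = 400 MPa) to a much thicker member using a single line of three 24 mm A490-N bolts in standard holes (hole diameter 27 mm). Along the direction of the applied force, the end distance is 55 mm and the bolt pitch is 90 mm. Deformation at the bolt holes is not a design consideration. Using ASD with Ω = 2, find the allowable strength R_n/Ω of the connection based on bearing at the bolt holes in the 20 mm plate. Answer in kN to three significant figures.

825 kN

Per bolt r_n = 1.5 l_c t F_u ≤ 3.0 d t F_u; upper limit = 3.0 × 24 × 20 × 400 / 1000 = 576 kN.
Edge bolt: l_c = 55 − 27/2 = 41.5 mm → 1.5 × 41.5 × 20 × 400 / 1000 = 498 → r_n = 498 kN.
Interior bolts: l_c = 90 − 27 = 63 mm → 1.5 × 63 × 20 × 400 / 1000 = 756 → r_n = 576 kN.
R_n = 1 × 498 + 2 × 576 = 1650 kN.
Allowable strength R_n/Ω = 1650 / 2 = 825 kN.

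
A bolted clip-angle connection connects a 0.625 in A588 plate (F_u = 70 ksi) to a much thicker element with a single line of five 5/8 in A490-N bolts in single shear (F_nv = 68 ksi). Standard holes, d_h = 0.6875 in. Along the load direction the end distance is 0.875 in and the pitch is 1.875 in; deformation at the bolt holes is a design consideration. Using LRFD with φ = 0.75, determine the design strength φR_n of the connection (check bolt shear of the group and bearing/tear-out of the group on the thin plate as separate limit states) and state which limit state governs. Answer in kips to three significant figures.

78.2 kips (bolt shear governs)

Bolt shear: A_b = π·0.625²/4 = 0.3068 in²; R_n = 68 × 0.3068 × 5 × 1 = 104.3 kips → 0.75 × 104.3 = 78.2 kips.
Bearing (1.2 l_c t F_u ≤ 2.4 d t F_u): upper limit = 2.4·0.625·0.625·70 = 65.62 kips.
  Edge l_c = 0.875 − 0.6875/2 = 0.5312 → r_n = 27.89 kips; interior l_c = 1.875 − 0.6875 = 1.188 → r_n = 62.34 kips.
  R_n,bearing = 1·27.89 + 4·62.34 = 277.3 kips → 0.75 × 277.3 = 208 kips.
Bolt shear governs: 78.2 kips.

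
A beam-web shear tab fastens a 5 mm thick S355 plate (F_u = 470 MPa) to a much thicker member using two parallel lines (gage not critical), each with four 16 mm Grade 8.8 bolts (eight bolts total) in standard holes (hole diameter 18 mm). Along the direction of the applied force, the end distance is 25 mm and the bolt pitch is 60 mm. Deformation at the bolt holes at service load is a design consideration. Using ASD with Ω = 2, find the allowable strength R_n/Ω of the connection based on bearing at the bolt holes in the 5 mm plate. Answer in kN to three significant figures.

316 kN

Per bolt r_n = 1.2 l_c t F_u ≤ 2.4 d t F_u; upper limit = 2.4 × 16 × 5 × 470 / 1000 = 90.24 kN.
Edge bolt: l_c = 25 − 18/2 = 16 mm → 1.2 × 16 × 5 × 470 / 1000 = 45.12 → r_n = 45.12 kN.
Interior bolts: l_c = 60 − 18 = 42 mm → 1.2 × 42 × 5 × 470 / 1000 = 118.4 → r_n = 90.24 kN.
R_n = 2 × 45.12 + 6 × 90.24 = 631.7 kN.
Allowable strength R_n/Ω = 631.7 / 2 = 316 kN.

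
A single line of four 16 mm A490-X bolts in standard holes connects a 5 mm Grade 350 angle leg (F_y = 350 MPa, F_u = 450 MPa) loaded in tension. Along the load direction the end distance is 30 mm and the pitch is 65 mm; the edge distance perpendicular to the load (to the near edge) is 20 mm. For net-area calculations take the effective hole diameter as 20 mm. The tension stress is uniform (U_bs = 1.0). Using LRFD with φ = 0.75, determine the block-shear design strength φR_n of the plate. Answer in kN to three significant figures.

174 kN

Shear plane L_v = 30 + 3·65 = 225 mm; A_gv = 225 × 5 = 1125 mm².
A_nv = (225 − 3.5·20) × 5 = 775 mm².
A_nt = (20 − 0.5·20) × 5 = 50 mm².
0.6 F_u A_nv = 209.2 kN; 0.6 F_y A_gv = 236.2 kN → shear rupture governs the shear term.
R_n = 209.2 + 1.0 × 450 × 50 / 1000 = 231.8 kN.
Design strength φR_n = 0.75 × 231.8 = 174 kN.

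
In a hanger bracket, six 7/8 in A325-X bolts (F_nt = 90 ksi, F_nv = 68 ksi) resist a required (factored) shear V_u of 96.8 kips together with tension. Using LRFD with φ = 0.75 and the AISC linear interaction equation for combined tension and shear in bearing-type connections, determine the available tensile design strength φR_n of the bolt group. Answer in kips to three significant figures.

188 kips

A_b = π·0.875²/4 = 0.6013 in²; f_rv = 96.8 / (6 × 0.6013) = 26.83 ksi.
F'_nt = 1.3 F_nt − (F_nt / φF_nv) f_rv = 1.3·90 − (90/(0.75·68))·26.83 = 69.65 ksi, capped at F_nt → F'_nt = 69.65 ksi.
R_n = F'_nt · A_b · n = 69.65 × 0.6013 × 6 = 251.3 kips.
Design strength φR_n = 0.75 × 251.3 = 188 kips.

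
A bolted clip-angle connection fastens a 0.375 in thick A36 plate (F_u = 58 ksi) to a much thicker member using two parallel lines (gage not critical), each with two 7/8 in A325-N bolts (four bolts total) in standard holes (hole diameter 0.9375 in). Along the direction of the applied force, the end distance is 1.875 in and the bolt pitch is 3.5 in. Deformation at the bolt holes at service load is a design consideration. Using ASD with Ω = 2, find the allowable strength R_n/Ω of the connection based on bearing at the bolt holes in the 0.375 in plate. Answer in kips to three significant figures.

Per bolt r_n = 1.2 l_c t F_u ≤ 2.4 d t F_u; upper limit = 2.4 × 0.875 × 0.375 × 58 = 45.68 kips.
Edge bolt: l_c = 1.875 − 0.9375/2 = 1.406 in → 1.2 × 1.406 × 0.375 × 58 = 36.7 → r_n = 36.7 kips.
Interior bolts: l_c = 3.5 − 0.9375 = 2.562 in → 1.2 × 2.562 × 0.375 × 58 = 66.88 → r_n = 45.68 kips.
R_n = 2 × 36.7 + 2 × 45.68 = 164.8 kips.
Allowable strength R_n/Ω = 164.8 / 2 = 82.4 kips.

82.4 kips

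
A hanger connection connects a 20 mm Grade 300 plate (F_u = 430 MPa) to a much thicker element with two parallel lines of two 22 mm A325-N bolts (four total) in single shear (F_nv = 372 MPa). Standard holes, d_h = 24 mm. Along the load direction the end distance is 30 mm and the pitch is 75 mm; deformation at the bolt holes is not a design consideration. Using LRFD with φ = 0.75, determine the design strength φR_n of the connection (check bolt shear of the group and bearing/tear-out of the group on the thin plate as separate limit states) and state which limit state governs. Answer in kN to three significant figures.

424 kN (bolt shear governs)

Bolt shear: A_b = π·22²/4 = 380.1 mm²; R_n = 372 × 380.1 × 4 × 1 / 1000 = 565.6 kN → 0.75 × 565.6 = 424 kN.
Bearing (1.5 l_c t F_u ≤ 3.0 d t F_u): upper limit = 3.0·22·20·430 / 1000 = 567.6 kN.
  Edge l_c = 30 − 24/2 = 18 → r_n = 232.2 kN; interior l_c = 75 − 24 = 51 → r_n = 567.6 kN.
  R_n,bearing = 2·232.2 + 2·567.6 = 1600 kN → 0.75 × 1600 = 1200 kN.
Bolt shear governs: 424 kN.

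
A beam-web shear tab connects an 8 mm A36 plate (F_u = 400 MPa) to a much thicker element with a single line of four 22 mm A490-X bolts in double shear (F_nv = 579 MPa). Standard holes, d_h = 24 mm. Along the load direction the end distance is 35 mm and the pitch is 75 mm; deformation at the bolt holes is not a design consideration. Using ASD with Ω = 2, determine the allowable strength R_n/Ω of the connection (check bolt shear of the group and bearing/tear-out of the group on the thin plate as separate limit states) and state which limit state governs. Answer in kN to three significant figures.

372 kN (bearing governs)

Bolt shear: A_b = π·22²/4 = 380.1 mm²; R_n = 579 × 380.1 × 4 × 2 / 1000 = 1761 kN → 1761 / 2 = 880 kN.
Bearing (1.5 l_c t F_u ≤ 3.0 d t F_u): upper limit = 3.0·22·8·400 / 1000 = 211.2 kN.
  Edge l_c = 35 − 24/2 = 23 → r_n = 110.4 kN; interior l_c = 75 − 24 = 51 → r_n = 211.2 kN.
  R_n,bearing = 1·110.4 + 3·211.2 = 744 kN → 744 / 2 = 372 kN.
Bearing governs: 372 kN.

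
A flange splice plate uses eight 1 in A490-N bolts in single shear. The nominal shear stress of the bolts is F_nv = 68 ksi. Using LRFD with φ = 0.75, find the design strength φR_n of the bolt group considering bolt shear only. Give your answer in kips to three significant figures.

320 kips

A_b = π × 1² / 4 = 0.7854 in².
R_n = F_nv · A_b · n · n_s = 68 × 0.7854 × 8 × 1 = 427.3 kips.
Design strength φR_n = 0.75 × 427.3 = 320 kips.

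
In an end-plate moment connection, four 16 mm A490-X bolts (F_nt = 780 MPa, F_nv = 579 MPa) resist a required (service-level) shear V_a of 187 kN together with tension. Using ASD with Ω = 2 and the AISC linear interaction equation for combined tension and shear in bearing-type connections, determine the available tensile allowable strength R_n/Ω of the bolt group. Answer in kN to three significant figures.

A_b = π·16²/4 = 201.1 mm²; f_rv = 187 × 1000 / (4 × 201.1) = 232.5 MPa.
F'_nt = 1.3 F_nt − (Ω F_nt / F_nv) f_rv = 1.3·780 − (2·780/579)·232.5 = 387.5 MPa, capped at F_nt → F'_nt = 387.5 MPa.
R_n = F'_nt · A_b · n = 387.5 × 201.1 × 4 / 1000 = 311.7 kN.
Allowable strength R_n/Ω = 311.7 / 2 = 156 kN.

156 kN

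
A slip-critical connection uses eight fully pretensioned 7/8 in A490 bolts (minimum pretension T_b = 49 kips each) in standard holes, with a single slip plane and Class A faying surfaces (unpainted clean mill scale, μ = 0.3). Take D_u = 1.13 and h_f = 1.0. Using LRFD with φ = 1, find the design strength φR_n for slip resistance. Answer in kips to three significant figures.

R_n = μ · D_u · h_f · T_b · n_s · n_b = 0.3 × 1.13 × 1.0 × 49 × 1 × 8 = 132.9 kips.
Design strength φR_n = 1 × 132.9 = 133 kips.

133 kips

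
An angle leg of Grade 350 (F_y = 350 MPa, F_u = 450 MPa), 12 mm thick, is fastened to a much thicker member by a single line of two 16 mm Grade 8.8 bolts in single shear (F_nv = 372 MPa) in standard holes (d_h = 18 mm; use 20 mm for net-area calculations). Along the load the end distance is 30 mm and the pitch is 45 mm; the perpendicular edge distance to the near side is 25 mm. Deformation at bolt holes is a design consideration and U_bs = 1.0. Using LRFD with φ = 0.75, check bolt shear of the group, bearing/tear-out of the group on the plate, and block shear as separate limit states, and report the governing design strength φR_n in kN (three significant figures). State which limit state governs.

112 kN (bolt shear governs)

Bolt shear: A_b = π·16²/4 = 201.1 mm²; R_n = 372 × 201.1 × 2 × 1 / 1000 = 149.6 kN → 0.75 × 149.6 = 112 kN.
Bearing: edge l_c = 21, r_n = 136.1 kN; interior l_c = 27, r_n = 175 kN; R_n = 136.1 + 1·175 = 311 kN → 233 kN.
Block shear: A_gv = 900, A_nv = 540, A_nt = 180 mm²; R_n = min(0.6F_uA_nv, 0.6F_yA_gv) + U_bs·F_u·A_nt = 226.8 kN → 170 kN.
Bolt shear governs: 112 kN.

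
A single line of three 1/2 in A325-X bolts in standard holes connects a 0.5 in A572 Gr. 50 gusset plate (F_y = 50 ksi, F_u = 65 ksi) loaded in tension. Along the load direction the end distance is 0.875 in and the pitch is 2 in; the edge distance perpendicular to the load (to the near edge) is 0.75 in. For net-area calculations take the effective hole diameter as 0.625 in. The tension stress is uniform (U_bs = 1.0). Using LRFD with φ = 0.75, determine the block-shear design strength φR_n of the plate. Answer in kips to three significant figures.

Shear plane L_v = 0.875 + 2·2 = 4.875 in; A_gv = 4.875 × 0.5 = 2.438 in².
A_nv = (4.875 − 2.5·0.625) × 0.5 = 1.656 in².
A_nt = (0.75 − 0.5·0.625) × 0.5 = 0.2188 in².
0.6 F_u A_nv = 64.59 kips; 0.6 F_y A_gv = 73.12 kips → shear rupture governs the shear term.
R_n = 64.59 + 1.0 × 65 × 0.2188 = 78.81 kips.
Design strength φR_n = 0.75 × 78.81 = 59.1 kips.

59.1 kips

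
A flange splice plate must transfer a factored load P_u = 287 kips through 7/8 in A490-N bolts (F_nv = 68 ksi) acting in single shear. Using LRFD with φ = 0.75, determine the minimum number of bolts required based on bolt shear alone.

A_b = π·0.875²/4 = 0.6013 in².
Per-bolt design strength φR_n = 0.75 × 68 × 0.6013 × 1 = 30.67 kips.
n ≥ 287 / 30.67 = 9.358 → use 10 bolts.

10 bolts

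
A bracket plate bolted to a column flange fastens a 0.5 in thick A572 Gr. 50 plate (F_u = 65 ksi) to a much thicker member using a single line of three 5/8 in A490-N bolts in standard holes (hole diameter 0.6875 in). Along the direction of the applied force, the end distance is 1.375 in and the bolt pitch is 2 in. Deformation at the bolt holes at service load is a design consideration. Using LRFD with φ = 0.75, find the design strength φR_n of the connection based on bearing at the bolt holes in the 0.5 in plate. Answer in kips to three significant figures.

Per bolt r_n = 1.2 l_c t F_u ≤ 2.4 d t F_u; upper limit = 2.4 × 0.625 × 0.5 × 65 = 48.75 kips.
Edge bolt: l_c = 1.375 − 0.6875/2 = 1.031 in → 1.2 × 1.031 × 0.5 × 65 = 40.22 → r_n = 40.22 kips.
Interior bolts: l_c = 2 − 0.6875 = 1.312 in → 1.2 × 1.312 × 0.5 × 65 = 51.19 → r_n = 48.75 kips.
R_n = 1 × 40.22 + 2 × 48.75 = 137.7 kips.
Design strength φR_n = 0.75 × 137.7 = 103 kips.

103 kips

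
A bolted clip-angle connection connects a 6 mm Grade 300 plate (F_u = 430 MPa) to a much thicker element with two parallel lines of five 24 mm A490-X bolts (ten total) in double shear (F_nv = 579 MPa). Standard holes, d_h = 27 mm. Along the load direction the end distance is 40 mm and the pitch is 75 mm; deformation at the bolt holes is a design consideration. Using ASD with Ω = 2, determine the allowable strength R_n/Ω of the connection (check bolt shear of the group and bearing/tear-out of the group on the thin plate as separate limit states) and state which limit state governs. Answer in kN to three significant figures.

Bolt shear: A_b = π·24²/4 = 452.4 mm²; R_n = 579 × 452.4 × 10 × 2 / 1000 = 5239 kN → 5239 / 2 = 2620 kN.
Bearing (1.2 l_c t F_u ≤ 2.4 d t F_u): upper limit = 2.4·24·6·430 / 1000 = 148.6 kN.
  Edge l_c = 40 − 27/2 = 26.5 → r_n = 82.04 kN; interior l_c = 75 − 27 = 48 → r_n = 148.6 kN.
  R_n,bearing = 2·82.04 + 8·148.6 = 1353 kN → 1353 / 2 = 676 kN.
Bearing governs: 676 kN.

676 kN (bearing governs)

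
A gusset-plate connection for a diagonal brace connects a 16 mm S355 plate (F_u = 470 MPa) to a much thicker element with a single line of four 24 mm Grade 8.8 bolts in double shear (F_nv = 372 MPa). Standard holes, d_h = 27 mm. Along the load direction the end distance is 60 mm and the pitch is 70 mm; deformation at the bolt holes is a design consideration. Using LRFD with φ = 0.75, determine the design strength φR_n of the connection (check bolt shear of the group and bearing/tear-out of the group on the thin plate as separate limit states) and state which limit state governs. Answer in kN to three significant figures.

Bolt shear: A_b = π·24²/4 = 452.4 mm²; R_n = 372 × 452.4 × 4 × 2 / 1000 = 1346 kN → 0.75 × 1346 = 1010 kN.
Bearing (1.2 l_c t F_u ≤ 2.4 d t F_u): upper limit = 2.4·24·16·470 / 1000 = 433.2 kN.
  Edge l_c = 60 − 27/2 = 46.5 → r_n = 419.6 kN; interior l_c = 70 − 27 = 43 → r_n = 388 kN.
  R_n,bearing = 1·419.6 + 3·388 = 1584 kN → 0.75 × 1584 = 1190 kN.
Bolt shear governs: 1010 kN.

1010 kN (bolt shear governs)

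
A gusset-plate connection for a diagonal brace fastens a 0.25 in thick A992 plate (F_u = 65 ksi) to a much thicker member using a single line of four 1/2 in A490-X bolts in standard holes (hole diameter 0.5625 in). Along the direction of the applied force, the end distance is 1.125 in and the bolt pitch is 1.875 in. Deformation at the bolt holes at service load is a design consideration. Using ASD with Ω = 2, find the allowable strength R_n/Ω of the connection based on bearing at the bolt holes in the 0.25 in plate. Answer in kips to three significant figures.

37.5 kips

Per bolt r_n = 1.2 l_c t F_u ≤ 2.4 d t F_u; upper limit = 2.4 × 0.5 × 0.25 × 65 = 19.5 kips.
Edge bolt: l_c = 1.125 − 0.5625/2 = 0.8438 in → 1.2 × 0.8438 × 0.25 × 65 = 16.45 → r_n = 16.45 kips.
Interior bolts: l_c = 1.875 − 0.5625 = 1.312 in → 1.2 × 1.312 × 0.25 × 65 = 25.59 → r_n = 19.5 kips.
R_n = 1 × 16.45 + 3 × 19.5 = 74.95 kips.
Allowable strength R_n/Ω = 74.95 / 2 = 37.5 kips.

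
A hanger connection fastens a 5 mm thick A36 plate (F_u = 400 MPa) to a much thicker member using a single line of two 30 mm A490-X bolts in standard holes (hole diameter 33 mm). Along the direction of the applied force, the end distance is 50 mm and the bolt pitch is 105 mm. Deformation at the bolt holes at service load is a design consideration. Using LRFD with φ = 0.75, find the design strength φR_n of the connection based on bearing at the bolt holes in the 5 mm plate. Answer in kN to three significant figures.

Per bolt r_n = 1.2 l_c t F_u ≤ 2.4 d t F_u; upper limit = 2.4 × 30 × 5 × 400 / 1000 = 144 kN.
Edge bolt: l_c = 50 − 33/2 = 33.5 mm → 1.2 × 33.5 × 5 × 400 / 1000 = 80.4 → r_n = 80.4 kN.
Interior bolts: l_c = 105 − 33 = 72 mm → 1.2 × 72 × 5 × 400 / 1000 = 172.8 → r_n = 144 kN.
R_n = 1 × 80.4 + 1 × 144 = 224.4 kN.
Design strength φR_n = 0.75 × 224.4 = 168 kN.

168 kN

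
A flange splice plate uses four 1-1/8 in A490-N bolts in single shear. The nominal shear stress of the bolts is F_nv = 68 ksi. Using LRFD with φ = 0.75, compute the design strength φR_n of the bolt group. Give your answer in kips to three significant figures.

203 kips

A_b = π × 1.125² / 4 = 0.994 in².
R_n = F_nv · A_b · n · n_s = 68 × 0.994 × 4 × 1 = 270.4 kips.
Design strength φR_n = 0.75 × 270.4 = 203 kips.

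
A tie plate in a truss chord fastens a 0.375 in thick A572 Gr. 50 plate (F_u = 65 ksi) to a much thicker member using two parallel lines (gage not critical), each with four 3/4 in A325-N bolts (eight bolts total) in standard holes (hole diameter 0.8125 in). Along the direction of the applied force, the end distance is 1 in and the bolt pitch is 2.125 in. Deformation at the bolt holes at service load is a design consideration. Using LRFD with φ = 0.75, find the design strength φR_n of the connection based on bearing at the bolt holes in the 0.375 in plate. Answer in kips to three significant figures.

199 kips

Per bolt r_n = 1.2 l_c t F_u ≤ 2.4 d t F_u; upper limit = 2.4 × 0.75 × 0.375 × 65 = 43.87 kips.
Edge bolt: l_c = 1 − 0.8125/2 = 0.5938 in → 1.2 × 0.5938 × 0.375 × 65 = 17.37 → r_n = 17.37 kips.
Interior bolts: l_c = 2.125 − 0.8125 = 1.312 in → 1.2 × 1.312 × 0.375 × 65 = 38.39 → r_n = 38.39 kips.
R_n = 2 × 17.37 + 6 × 38.39 = 265.1 kips.
Design strength φR_n = 0.75 × 265.1 = 199 kips.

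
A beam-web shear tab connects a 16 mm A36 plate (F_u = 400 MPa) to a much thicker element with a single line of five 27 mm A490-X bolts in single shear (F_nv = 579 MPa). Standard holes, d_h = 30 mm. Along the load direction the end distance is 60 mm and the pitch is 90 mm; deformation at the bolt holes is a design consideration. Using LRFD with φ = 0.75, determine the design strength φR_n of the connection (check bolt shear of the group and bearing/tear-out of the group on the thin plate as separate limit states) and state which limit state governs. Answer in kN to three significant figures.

1240 kN (bolt shear governs)

Bolt shear: A_b = π·27²/4 = 572.6 mm²; R_n = 579 × 572.6 × 5 × 1 / 1000 = 1658 kN → 0.75 × 1658 = 1240 kN.
Bearing (1.2 l_c t F_u ≤ 2.4 d t F_u): upper limit = 2.4·27·16·400 / 1000 = 414.7 kN.
  Edge l_c = 60 − 30/2 = 45 → r_n = 345.6 kN; interior l_c = 90 − 30 = 60 → r_n = 414.7 kN.
  R_n,bearing = 1·345.6 + 4·414.7 = 2004 kN → 0.75 × 2004 = 1500 kN.
Bolt shear governs: 1240 kN.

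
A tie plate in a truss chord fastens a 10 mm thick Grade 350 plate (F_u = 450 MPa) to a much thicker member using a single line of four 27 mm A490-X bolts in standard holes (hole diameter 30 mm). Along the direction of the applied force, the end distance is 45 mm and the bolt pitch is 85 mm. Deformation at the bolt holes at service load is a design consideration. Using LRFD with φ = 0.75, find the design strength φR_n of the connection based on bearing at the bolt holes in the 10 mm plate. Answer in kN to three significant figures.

778 kN

Per bolt r_n = 1.2 l_c t F_u ≤ 2.4 d t F_u; upper limit = 2.4 × 27 × 10 × 450 / 1000 = 291.6 kN.
Edge bolt: l_c = 45 − 30/2 = 30 mm → 1.2 × 30 × 10 × 450 / 1000 = 162 → r_n = 162 kN.
Interior bolts: l_c = 85 − 30 = 55 mm → 1.2 × 55 × 10 × 450 / 1000 = 297 → r_n = 291.6 kN.
R_n = 1 × 162 + 3 × 291.6 = 1037 kN.
Design strength φR_n = 0.75 × 1037 = 778 kN.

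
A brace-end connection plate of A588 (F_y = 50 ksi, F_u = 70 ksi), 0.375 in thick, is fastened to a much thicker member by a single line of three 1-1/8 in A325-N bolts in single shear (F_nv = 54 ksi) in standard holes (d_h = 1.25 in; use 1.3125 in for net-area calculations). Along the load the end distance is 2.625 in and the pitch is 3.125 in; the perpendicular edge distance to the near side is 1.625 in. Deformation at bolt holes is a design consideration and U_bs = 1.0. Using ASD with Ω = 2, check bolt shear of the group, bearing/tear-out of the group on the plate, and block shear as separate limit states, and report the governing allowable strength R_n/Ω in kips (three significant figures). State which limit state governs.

56.8 kips (block shear governs)

Bolt shear: A_b = π·1.125²/4 = 0.994 in²; R_n = 54 × 0.994 × 3 × 1 = 161 kips → 161 / 2 = 80.5 kips.
Bearing: edge l_c = 2, r_n = 63 kips; interior l_c = 1.875, r_n = 59.06 kips; R_n = 63 + 2·59.06 = 181.1 kips → 90.6 kips.
Block shear: A_gv = 3.328, A_nv = 2.098, A_nt = 0.3633 in²; R_n = min(0.6F_uA_nv, 0.6F_yA_gv) + U_bs·F_u·A_nt = 113.5 kips → 56.8 kips.
Block shear governs: 56.8 kips.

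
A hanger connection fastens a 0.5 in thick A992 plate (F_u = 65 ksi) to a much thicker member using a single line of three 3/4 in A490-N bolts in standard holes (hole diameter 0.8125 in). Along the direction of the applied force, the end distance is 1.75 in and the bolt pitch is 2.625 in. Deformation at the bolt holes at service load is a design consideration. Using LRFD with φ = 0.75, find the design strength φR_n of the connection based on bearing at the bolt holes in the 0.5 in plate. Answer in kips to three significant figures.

Per bolt r_n = 1.2 l_c t F_u ≤ 2.4 d t F_u; upper limit = 2.4 × 0.75 × 0.5 × 65 = 58.5 kips.
Edge bolt: l_c = 1.75 − 0.8125/2 = 1.344 in → 1.2 × 1.344 × 0.5 × 65 = 52.41 → r_n = 52.41 kips.
Interior bolts: l_c = 2.625 − 0.8125 = 1.812 in → 1.2 × 1.812 × 0.5 × 65 = 70.69 → r_n = 58.5 kips.
R_n = 1 × 52.41 + 2 × 58.5 = 169.4 kips.
Design strength φR_n = 0.75 × 169.4 = 127 kips.

127 kips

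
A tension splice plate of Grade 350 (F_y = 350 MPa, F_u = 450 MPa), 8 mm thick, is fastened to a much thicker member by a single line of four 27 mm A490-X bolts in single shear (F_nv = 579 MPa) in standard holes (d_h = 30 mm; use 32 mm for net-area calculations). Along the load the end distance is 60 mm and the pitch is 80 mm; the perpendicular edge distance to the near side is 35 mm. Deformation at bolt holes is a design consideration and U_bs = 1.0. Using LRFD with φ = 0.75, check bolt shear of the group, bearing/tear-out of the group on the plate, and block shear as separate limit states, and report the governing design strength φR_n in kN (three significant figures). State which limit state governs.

Bolt shear: A_b = π·27²/4 = 572.6 mm²; R_n = 579 × 572.6 × 4 × 1 / 1000 = 1326 kN → 0.75 × 1326 = 995 kN.
Bearing: edge l_c = 45, r_n = 194.4 kN; interior l_c = 50, r_n = 216 kN; R_n = 194.4 + 3·216 = 842.4 kN → 632 kN.
Block shear: A_gv = 2400, A_nv = 1504, A_nt = 152 mm²; R_n = min(0.6F_uA_nv, 0.6F_yA_gv) + U_bs·F_u·A_nt = 474.5 kN → 356 kN.
Block shear governs: 356 kN.

356 kN (block shear governs)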